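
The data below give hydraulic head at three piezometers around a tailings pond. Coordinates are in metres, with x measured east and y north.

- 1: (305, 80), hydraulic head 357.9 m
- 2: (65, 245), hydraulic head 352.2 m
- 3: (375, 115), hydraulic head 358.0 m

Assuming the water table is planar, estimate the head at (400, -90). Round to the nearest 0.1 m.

With h = a·x + b·y + c and 1 as origin, the differences give:
  (-240)·a + 165·b = -5.7
  70·a + 35·b = +0.1
Eliminate b (×35 and ×165, subtract): -19950·a = -216.00 → a = ∂h/∂x = +0.01083
Back-substitute: b = ∂h/∂y = -0.01880.
h(400, -90) = 357.9 + (+0.01083)·(95) + (-0.01880)·(-170) = 357.9 +1.029 +3.195 = 362.124 m.

362.1 m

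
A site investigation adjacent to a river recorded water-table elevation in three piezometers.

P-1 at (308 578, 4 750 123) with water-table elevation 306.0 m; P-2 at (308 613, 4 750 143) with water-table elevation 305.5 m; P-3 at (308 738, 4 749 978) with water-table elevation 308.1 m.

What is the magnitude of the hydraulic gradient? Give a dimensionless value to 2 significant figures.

0.019

Differences from P-1: to P-2 (Δx, Δy, Δh) = (35, 20, -0.5); to P-3 = (160, -145, +2.1).
Determinant of the coordinate differences = 35·(-145) − 160·20 = -8275.
∂h/∂x = [(-0.5)·(-145) − (+2.1)·20] / -8275 = -0.003686
∂h/∂y = [35·(+2.1) − 160·(-0.5)] / -8275 = -0.01855
|∇h| = √(-0.003686² + -0.01855²) = 0.01891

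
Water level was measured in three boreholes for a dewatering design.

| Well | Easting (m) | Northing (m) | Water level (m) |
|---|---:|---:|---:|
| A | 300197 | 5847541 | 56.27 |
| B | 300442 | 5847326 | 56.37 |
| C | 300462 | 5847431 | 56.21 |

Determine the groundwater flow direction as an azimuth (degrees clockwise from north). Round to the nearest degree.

030°

Differences from A: to B (Δx, Δy, Δh) = (245, -215, +0.10); to C = (265, -110, -0.06).
Solve a·Δx + b·Δy = Δh: det = 245·(-110) − 265·(-215) = 30025.
∂h/∂x = [(+0.10)·(-110) − (-0.06)·(-215)] / 30025 = -0.0007960
∂h/∂y = [245·(-0.06) − 265·(+0.10)] / 30025 = -0.001372
Flow direction (−∇h) has components (+0.0007960 E, +0.001372 N).
Azimuth = atan2(E, N) = atan2(+0.0007960, +0.001372) = 30.1° ≈ 030°.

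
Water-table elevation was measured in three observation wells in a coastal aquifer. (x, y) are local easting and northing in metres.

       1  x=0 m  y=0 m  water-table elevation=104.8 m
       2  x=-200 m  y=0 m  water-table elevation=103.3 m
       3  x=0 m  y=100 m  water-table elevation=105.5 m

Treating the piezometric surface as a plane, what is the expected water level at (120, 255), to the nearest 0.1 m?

∂h/∂x = (103.3 − 104.8) / (-200 − 0) = +0.007500
∂h/∂y = (105.5 − 104.8) / (100 − 0) = +0.007000
h(120, 255) = 104.8 + (+0.007500)·(120) + (+0.007000)·(255) = 104.8 +0.900 +1.785 = 107.485 m.

107.5 m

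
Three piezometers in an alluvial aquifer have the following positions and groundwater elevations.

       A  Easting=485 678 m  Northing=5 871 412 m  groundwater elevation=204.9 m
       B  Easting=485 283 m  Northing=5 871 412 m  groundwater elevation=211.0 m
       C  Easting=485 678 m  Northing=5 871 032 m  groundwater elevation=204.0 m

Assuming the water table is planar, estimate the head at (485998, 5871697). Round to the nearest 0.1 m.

∂h/∂x = (211.0 − 204.9) / (485283 − 485678) = -0.01544
∂h/∂y = (204.0 − 204.9) / (5871032 − 5871412) = +0.002368
h(485998, 5871697) = 204.9 + (-0.01544)·(320) + (+0.002368)·(285) = 204.9 -4.942 +0.675 = 200.633 m.

200.6 m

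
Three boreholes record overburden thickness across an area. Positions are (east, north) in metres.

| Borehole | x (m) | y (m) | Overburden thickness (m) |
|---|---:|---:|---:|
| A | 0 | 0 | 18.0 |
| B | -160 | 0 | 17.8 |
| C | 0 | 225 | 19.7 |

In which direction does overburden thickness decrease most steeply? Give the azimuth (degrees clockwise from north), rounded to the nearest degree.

∂d/∂x = (17.8 − 18.0) / (-160 − 0) = +0.001250
∂d/∂y = (19.7 − 18.0) / (225 − 0) = +0.007556
Steepest decrease is along −∇f: components (-0.001250 E, -0.007556 N).
Azimuth = atan2(-0.001250, -0.007556) = 189.4° ≈ 189°.

189°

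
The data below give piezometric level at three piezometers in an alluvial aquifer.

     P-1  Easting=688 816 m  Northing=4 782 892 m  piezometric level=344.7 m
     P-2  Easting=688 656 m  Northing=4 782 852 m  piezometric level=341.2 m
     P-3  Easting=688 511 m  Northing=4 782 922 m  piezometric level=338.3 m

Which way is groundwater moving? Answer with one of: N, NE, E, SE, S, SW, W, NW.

W

Three-point gradient (reference P-1): Δ to P-2 = (-160, -40, -3.5), Δ to P-3 = (-305, 30, -6.4).
∂h/∂x = +0.02124, ∂h/∂y = +0.002559 (det = -17000).
Flow = −∇h = (-0.02124 east, -0.002559 north), which points west.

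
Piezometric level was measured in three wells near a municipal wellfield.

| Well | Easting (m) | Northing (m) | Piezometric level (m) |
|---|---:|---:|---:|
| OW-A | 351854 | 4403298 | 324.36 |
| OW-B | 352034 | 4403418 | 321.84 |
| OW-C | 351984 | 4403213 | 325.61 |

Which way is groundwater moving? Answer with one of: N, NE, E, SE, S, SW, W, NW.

Taking OW-A as reference: OW-B−OW-A = (180, 120, -2.52); OW-C−OW-A = (130, -85, +1.25).
Determinant of the coordinate differences = 180·(-85) − 130·120 = -30900.
∂h/∂x = [(-2.52)·(-85) − (+1.25)·120] / -30900 = -0.002078
∂h/∂y = [180·(+1.25) − 130·(-2.52)] / -30900 = -0.01788
Flow = −∇h = (+0.002078 east, +0.01788 north), which points north.

N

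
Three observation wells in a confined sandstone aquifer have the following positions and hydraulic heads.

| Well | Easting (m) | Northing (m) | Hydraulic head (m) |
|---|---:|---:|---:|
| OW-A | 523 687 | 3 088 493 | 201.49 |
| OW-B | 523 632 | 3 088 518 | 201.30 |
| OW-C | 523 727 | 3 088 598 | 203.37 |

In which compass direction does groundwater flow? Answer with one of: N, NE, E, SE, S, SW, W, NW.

SW

Taking OW-A as reference: OW-B−OW-A = (-55, 25, -0.19); OW-C−OW-A = (40, 105, +1.88).
Solve a·Δx + b·Δy = Δh: det = (-55)·105 − 40·25 = -6775.
∂h/∂x = [(-0.19)·105 − (+1.88)·25] / -6775 = +0.009882
∂h/∂y = [(-55)·(+1.88) − 40·(-0.19)] / -6775 = +0.01414
Flow = −∇h = (-0.009882 east, -0.01414 north), which points southwest.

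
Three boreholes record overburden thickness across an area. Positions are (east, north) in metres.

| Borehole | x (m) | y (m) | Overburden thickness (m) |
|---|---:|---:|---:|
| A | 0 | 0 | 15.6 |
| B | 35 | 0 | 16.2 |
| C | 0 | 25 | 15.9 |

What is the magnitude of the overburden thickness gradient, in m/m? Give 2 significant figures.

0.021 m/m

∂d/∂x = (16.2 − 15.6) / (35 − 0) = +0.01714
∂d/∂y = (15.9 − 15.6) / (25 − 0) = +0.01200
|∇f| = √(0.01714² + 0.01200²) = 0.02092 m/m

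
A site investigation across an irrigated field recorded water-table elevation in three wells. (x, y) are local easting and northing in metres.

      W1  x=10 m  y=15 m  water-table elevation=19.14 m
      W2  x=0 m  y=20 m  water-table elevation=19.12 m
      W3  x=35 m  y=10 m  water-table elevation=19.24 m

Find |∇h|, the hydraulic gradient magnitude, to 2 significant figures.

Taking W1 as reference: W2−W1 = (-10, 5, -0.02); W3−W1 = (25, -5, +0.10).
Determinant of the coordinate differences = (-10)·(-5) − 25·5 = -75.
∂h/∂x = [(-0.02)·(-5) − (+0.10)·5] / -75 = +0.005333
∂h/∂y = [(-10)·(+0.10) − 25·(-0.02)] / -75 = +0.006667
|∇h| = √(0.005333² + 0.006667²) = 0.008538

0.0085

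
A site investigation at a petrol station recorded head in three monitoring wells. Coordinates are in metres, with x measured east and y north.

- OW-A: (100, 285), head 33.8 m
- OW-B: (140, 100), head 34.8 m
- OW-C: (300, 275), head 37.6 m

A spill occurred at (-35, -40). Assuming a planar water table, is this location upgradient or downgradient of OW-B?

downgradient

With h = a·x + b·y + c and OW-A as origin, the differences give:
  40·a + (-185)·b = +1.0
  200·a + (-10)·b = +3.8
Eliminate b (×(-10) and ×(-185), subtract): 36600·a = 693.00 → a = ∂h/∂x = +0.01893
Back-substitute: b = ∂h/∂y = -0.001311.
Head at (-35, -40) = 33.8 + (+0.01893)·(-135) + (-0.001311)·(-325) = 31.67 m.
That is lower than the 34.8 m at OW-B, so the point is downgradient.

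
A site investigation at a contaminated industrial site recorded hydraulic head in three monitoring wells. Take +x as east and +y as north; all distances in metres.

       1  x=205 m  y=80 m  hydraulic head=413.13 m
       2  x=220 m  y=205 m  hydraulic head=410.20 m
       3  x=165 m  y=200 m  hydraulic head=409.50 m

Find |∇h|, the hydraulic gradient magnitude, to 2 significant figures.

0.029

With h = a·x + b·y + c and 1 as origin, the differences give:
  15·a + 125·b = -2.93
  (-40)·a + 120·b = -3.63
Eliminate b (×120 and ×125, subtract): 6800·a = 102.150 → a = ∂h/∂x = +0.01502
Back-substitute: b = ∂h/∂y = -0.02524.
|∇h| = √(0.01502² + -0.02524²) = 0.02937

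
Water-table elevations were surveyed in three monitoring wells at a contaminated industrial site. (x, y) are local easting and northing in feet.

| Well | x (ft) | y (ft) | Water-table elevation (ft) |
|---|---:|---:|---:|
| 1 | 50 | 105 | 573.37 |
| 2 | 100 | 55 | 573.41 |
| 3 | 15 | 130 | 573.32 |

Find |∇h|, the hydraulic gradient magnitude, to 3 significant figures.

0.00372

Differences from 1: to 2 (Δx, Δy, Δh) = (50, -50, +0.04); to 3 = (-35, 25, -0.05).
Determinant of the coordinate differences = 50·25 − (-35)·(-50) = -500.
∂h/∂x = [(+0.04)·25 − (-0.05)·(-50)] / -500 = +0.003000
∂h/∂y = [50·(-0.05) − (-35)·(+0.04)] / -500 = +0.002200
|∇h| = √(0.003000² + 0.002200²) = 0.00372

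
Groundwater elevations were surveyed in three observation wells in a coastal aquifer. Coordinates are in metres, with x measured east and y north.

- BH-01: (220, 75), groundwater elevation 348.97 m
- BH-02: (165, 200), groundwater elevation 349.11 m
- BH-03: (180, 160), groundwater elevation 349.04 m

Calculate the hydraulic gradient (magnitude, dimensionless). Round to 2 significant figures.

0.011

Three-point gradient (reference BH-01): Δ to BH-02 = (-55, 125, +0.14), Δ to BH-03 = (-40, 85, +0.07).
∂h/∂x = +0.009692, ∂h/∂y = +0.005385 (det = 325).
|∇h| = √(0.009692² + 0.005385²) = 0.01109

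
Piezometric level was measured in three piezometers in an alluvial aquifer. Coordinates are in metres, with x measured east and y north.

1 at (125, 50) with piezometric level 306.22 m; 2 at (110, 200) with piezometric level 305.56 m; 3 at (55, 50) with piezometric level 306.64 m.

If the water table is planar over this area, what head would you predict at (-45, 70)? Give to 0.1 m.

307.1 m

With h = a·x + b·y + c and 1 as origin, the differences give:
  (-15)·a + 150·b = -0.66
  (-70)·a + 0·b = +0.42
Eliminate b (×0 and ×150, subtract): 10500·a = -63.000 → a = ∂h/∂x = -0.006000
Back-substitute: b = ∂h/∂y = -0.005000.
h(-45, 70) = 306.22 + (-0.006000)·(-170) + (-0.005000)·(20) = 306.22 +1.020 -0.100 = 307.140 m.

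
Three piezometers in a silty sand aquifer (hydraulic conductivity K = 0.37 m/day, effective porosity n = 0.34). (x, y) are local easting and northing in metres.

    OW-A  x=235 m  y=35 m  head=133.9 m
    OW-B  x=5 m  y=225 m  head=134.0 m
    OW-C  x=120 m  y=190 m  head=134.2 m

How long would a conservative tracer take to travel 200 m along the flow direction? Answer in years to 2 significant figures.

98 years

With h = a·x + b·y + c and OW-A as origin, the differences give:
  (-230)·a + 190·b = +0.1
  (-115)·a + 155·b = +0.3
Eliminate b (×155 and ×190, subtract): -13800·a = -41.50 → a = ∂h/∂x = +0.003007
Back-substitute: b = ∂h/∂y = +0.004167.
|∇h| = √(0.003007² + 0.004167²) = 0.005139
Seepage velocity v = K·i/n = 0.37 × 0.005139 / 0.34 = 0.005592 m/day.
t = 200 / 0.005592 = 3.577e+04 days = 97.9 years.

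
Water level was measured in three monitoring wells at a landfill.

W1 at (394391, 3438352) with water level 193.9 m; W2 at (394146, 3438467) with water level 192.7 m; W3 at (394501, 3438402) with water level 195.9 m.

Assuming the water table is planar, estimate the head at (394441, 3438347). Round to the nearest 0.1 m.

194.4 m

Differences from W1: to W2 (Δx, Δy, Δh) = (-245, 115, -1.2); to W3 = (110, 50, +2.0).
Determinant of the coordinate differences = (-245)·50 − 110·115 = -24900.
∂h/∂x = [(-1.2)·50 − (+2.0)·115] / -24900 = +0.01165
∂h/∂y = [(-245)·(+2.0) − 110·(-1.2)] / -24900 = +0.01438
h(394441, 3438347) = 193.9 + (+0.01165)·(50) + (+0.01438)·(-5) = 193.9 +0.582 -0.072 = 194.410 m.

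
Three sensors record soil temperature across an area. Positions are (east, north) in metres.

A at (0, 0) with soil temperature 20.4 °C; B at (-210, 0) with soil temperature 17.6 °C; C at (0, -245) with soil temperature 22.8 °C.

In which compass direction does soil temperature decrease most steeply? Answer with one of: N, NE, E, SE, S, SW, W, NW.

∂T/∂x = (17.6 − 20.4) / (-210 − 0) = +0.01333
∂T/∂y = (22.8 − 20.4) / (-245 − 0) = -0.009796
Steepest decrease is along −∇f = (-0.01333 E, +0.009796 N) → northwest.

NW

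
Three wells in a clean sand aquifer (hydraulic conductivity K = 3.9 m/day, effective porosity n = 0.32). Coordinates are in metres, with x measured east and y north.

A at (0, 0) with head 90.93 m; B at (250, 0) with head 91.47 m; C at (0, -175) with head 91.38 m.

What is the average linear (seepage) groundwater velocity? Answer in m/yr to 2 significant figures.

15 m/yr

∂h/∂x = (91.47 − 90.93) / (250 − 0) = +0.002160
∂h/∂y = (91.38 − 90.93) / (-175 − 0) = -0.002571
|∇h| = √(0.002160² + -0.002571²) = 0.003358
Seepage velocity v = K·i/n = 3.9 × 0.003358 / 0.32 = 0.04093 m/day = 14.95 m/yr.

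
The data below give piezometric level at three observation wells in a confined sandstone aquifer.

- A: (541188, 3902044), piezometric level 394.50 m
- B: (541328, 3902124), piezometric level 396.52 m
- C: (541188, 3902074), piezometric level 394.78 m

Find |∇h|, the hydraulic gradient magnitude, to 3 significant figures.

0.0130

Taking A as reference: B−A = (140, 80, +2.02); C−A = (0, 30, +0.28).
Determinant of the coordinate differences = 140·30 − 0·80 = 4200.
∂h/∂x = [(+2.02)·30 − (+0.28)·80] / 4200 = +0.009095
∂h/∂y = [140·(+0.28) − 0·(+2.02)] / 4200 = +0.009333
|∇h| = √(0.009095² + 0.009333²) = 0.01303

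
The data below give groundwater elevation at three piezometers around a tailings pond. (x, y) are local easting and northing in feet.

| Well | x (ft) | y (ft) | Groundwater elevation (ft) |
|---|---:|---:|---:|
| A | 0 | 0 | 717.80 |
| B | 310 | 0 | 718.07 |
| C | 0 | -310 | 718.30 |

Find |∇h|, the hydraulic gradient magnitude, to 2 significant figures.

0.0018

∂h/∂x = (718.07 − 717.80) / (310 − 0) = +0.0008710
∂h/∂y = (718.30 − 717.80) / (-310 − 0) = -0.001613
|∇h| = √(0.0008710² + -0.001613²) = 0.001833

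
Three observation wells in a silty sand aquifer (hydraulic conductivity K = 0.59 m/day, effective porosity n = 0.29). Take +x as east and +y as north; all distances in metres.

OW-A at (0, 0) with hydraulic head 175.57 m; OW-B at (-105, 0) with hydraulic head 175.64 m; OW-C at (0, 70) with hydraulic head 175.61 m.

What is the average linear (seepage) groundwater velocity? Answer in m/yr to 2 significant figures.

0.65 m/yr

∂h/∂x = (175.64 − 175.57) / (-105 − 0) = -0.0006667
∂h/∂y = (175.61 − 175.57) / (70 − 0) = +0.0005714
|∇h| = √(-0.0006667² + 0.0005714²) = 0.0008781
Seepage velocity v = K·i/n = 0.59 × 0.0008781 / 0.29 = 0.001786 m/day = 0.6523 m/yr.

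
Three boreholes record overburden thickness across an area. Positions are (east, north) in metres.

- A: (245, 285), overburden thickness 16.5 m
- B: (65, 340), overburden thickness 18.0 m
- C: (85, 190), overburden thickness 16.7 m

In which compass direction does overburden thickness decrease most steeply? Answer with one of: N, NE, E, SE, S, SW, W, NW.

With d = a·x + b·y + c and A as origin, the differences give:
  (-180)·a + 55·b = +1.5
  (-160)·a + (-95)·b = +0.2
Eliminate b (×(-95) and ×55, subtract): 25900·a = -153.50 → a = ∂d/∂x = -0.005927
Back-substitute: b = ∂d/∂y = +0.007876.
Steepest decrease is along −∇f = (+0.005927 E, -0.007876 N) → southeast.

SE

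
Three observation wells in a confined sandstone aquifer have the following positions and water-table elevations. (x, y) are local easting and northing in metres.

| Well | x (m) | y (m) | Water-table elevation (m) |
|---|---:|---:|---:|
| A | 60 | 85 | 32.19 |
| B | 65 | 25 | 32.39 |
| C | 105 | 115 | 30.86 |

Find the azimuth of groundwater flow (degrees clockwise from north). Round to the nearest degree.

Differences from A: to B (Δx, Δy, Δh) = (5, -60, +0.20); to C = (45, 30, -1.33).
Determinant of the coordinate differences = 5·30 − 45·(-60) = 2850.
∂h/∂x = [(+0.20)·30 − (-1.33)·(-60)] / 2850 = -0.02589
∂h/∂y = [5·(-1.33) − 45·(+0.20)] / 2850 = -0.005491
Flow direction (−∇h) has components (+0.02589 E, +0.005491 N).
Azimuth = atan2(E, N) = atan2(+0.02589, +0.005491) = 78.0° ≈ 078°.

078°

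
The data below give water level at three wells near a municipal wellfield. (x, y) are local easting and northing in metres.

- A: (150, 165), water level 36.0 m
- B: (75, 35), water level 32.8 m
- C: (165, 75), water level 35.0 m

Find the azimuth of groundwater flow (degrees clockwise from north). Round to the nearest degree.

With h = a·x + b·y + c and A as origin, the differences give:
  (-75)·a + (-130)·b = -3.2
  15·a + (-90)·b = -1.0
Eliminate b (×(-90) and ×(-130), subtract): 8700·a = 158.00 → a = ∂h/∂x = +0.01816
Back-substitute: b = ∂h/∂y = +0.01414.
Flow direction (−∇h) has components (-0.01816 E, -0.01414 N).
Azimuth = atan2(E, N) = atan2(-0.01816, -0.01414) = 232.1° ≈ 232°.

232°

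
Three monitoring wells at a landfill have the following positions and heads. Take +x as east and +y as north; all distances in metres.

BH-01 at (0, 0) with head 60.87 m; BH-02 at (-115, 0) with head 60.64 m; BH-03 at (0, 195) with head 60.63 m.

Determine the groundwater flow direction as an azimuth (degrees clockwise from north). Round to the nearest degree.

∂h/∂x = (60.64 − 60.87) / (-115 − 0) = +0.002000
∂h/∂y = (60.63 − 60.87) / (195 − 0) = -0.001231
Flow direction (−∇h) has components (-0.002000 E, +0.001231 N).
Azimuth = atan2(E, N) = atan2(-0.002000, +0.001231) = 301.6° ≈ 302°.

302°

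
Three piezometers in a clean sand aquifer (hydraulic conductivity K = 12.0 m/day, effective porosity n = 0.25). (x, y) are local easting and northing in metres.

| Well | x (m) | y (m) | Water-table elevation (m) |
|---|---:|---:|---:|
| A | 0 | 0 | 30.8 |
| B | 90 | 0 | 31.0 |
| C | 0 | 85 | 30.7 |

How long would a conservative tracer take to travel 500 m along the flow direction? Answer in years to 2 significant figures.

11 years

∂h/∂x = (31.0 − 30.8) / (90 − 0) = +0.002222
∂h/∂y = (30.7 − 30.8) / (85 − 0) = -0.001176
|∇h| = √(0.002222² + -0.001176²) = 0.002514
Seepage velocity v = K·i/n = 12.0 × 0.002514 / 0.25 = 0.1207 m/day.
t = 500 / 0.1207 = 4143 days = 11.3 years.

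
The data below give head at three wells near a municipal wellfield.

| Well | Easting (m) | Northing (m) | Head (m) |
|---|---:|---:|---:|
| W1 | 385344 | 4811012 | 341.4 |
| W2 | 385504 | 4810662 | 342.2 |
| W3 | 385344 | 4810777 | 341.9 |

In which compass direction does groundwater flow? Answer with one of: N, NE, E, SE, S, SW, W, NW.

N

With h = a·x + b·y + c and W1 as origin, the differences give:
  160·a + (-350)·b = +0.8
  0·a + (-235)·b = +0.5
Eliminate b (×(-235) and ×(-350), subtract): -37600·a = -13.00 → a = ∂h/∂x = +0.0003457
Back-substitute: b = ∂h/∂y = -0.002128.
Flow = −∇h = (-0.0003457 east, +0.002128 north), which points north.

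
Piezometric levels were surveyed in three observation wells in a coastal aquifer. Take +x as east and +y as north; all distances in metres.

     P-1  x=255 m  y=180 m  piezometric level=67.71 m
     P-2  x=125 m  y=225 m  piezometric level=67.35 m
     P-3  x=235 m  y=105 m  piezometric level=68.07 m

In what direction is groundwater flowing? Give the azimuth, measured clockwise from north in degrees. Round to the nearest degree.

With h = a·x + b·y + c and P-1 as origin, the differences give:
  (-130)·a + 45·b = -0.36
  (-20)·a + (-75)·b = +0.36
Eliminate b (×(-75) and ×45, subtract): 10650·a = 10.800 → a = ∂h/∂x = +0.001014
Back-substitute: b = ∂h/∂y = -0.005070.
Flow direction (−∇h) has components (-0.001014 E, +0.005070 N).
Azimuth = atan2(E, N) = atan2(-0.001014, +0.005070) = 348.7° ≈ 349°.

349°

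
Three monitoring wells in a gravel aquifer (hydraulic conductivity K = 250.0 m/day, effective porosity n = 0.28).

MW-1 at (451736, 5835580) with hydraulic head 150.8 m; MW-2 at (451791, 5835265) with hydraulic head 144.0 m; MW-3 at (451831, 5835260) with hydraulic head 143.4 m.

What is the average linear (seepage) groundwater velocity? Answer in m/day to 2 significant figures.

21 m/day

Three-point gradient (reference MW-1): Δ to MW-2 = (55, -315, -6.8), Δ to MW-3 = (95, -320, -7.4).
∂h/∂x = -0.01258, ∂h/∂y = +0.01939 (det = 12325).
|∇h| = √(-0.01258² + 0.01939²) = 0.02311
Seepage velocity v = K·i/n = 250.0 × 0.02311 / 0.28 = 20.63 m/day.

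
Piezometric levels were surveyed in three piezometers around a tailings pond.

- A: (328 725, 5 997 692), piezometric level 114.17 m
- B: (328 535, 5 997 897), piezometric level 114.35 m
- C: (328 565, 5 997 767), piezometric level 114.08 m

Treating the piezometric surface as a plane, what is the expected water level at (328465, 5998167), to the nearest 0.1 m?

With h = a·x + b·y + c and A as origin, the differences give:
  (-190)·a + 205·b = +0.18
  (-160)·a + 75·b = -0.09
Eliminate b (×75 and ×205, subtract): 18550·a = 31.950 → a = ∂h/∂x = +0.001722
Back-substitute: b = ∂h/∂y = +0.002474.
h(328465, 5998167) = 114.17 + (+0.001722)·(-260) + (+0.002474)·(475) = 114.17 -0.448 +1.175 = 114.898 m.

114.9 m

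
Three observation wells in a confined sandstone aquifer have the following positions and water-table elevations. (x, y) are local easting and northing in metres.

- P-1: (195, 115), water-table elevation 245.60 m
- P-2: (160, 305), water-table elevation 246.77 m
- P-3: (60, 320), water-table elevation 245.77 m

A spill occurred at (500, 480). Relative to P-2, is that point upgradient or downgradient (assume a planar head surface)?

upgradient

Differences from P-1: to P-2 (Δx, Δy, Δh) = (-35, 190, +1.17); to P-3 = (-135, 205, +0.17).
Solve a·Δx + b·Δy = Δh: det = (-35)·205 − (-135)·190 = 18475.
∂h/∂x = [(+1.17)·205 − (+0.17)·190] / 18475 = +0.01123
∂h/∂y = [(-35)·(+0.17) − (-135)·(+1.17)] / 18475 = +0.008227
Head at (500, 480) = 245.60 + (+0.01123)·(305) + (+0.008227)·(365) = 252.03 m.
That is higher than the 246.77 m at P-2, so the point is upgradient.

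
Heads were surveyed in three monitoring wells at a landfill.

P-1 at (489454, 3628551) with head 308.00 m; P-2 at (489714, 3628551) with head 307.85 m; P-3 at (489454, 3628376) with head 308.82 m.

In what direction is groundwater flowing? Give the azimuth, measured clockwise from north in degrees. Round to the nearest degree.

007°

∂h/∂x = (307.85 − 308.00) / (489714 − 489454) = -0.0005769
∂h/∂y = (308.82 − 308.00) / (3628376 − 3628551) = -0.004686
Flow direction (−∇h) has components (+0.0005769 E, +0.004686 N).
Azimuth = atan2(E, N) = atan2(+0.0005769, +0.004686) = 7.0° ≈ 007°.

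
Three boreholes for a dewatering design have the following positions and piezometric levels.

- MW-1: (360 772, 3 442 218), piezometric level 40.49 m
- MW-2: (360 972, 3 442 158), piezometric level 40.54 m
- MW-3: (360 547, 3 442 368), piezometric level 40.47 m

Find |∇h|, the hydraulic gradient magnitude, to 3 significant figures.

0.000582

With h = a·x + b·y + c and MW-1 as origin, the differences give:
  200·a + (-60)·b = +0.05
  (-225)·a + 150·b = -0.02
Eliminate b (×150 and ×(-60), subtract): 16500·a = 6.300 → a = ∂h/∂x = +0.0003818
Back-substitute: b = ∂h/∂y = +0.0004394.
|∇h| = √(0.0003818² + 0.0004394²) = 0.0005821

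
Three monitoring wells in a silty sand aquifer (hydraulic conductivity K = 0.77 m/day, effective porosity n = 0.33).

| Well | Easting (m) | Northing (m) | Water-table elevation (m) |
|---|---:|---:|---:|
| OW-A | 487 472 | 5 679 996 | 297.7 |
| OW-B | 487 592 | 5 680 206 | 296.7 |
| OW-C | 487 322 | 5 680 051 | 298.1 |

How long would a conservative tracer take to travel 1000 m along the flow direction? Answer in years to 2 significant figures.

260 years

With h = a·x + b·y + c and OW-A as origin, the differences give:
  120·a + 210·b = -1.0
  (-150)·a + 55·b = +0.4
Eliminate b (×55 and ×210, subtract): 38100·a = -139.00 → a = ∂h/∂x = -0.003648
Back-substitute: b = ∂h/∂y = -0.002677.
|∇h| = √(-0.003648² + -0.002677²) = 0.004525
Seepage velocity v = K·i/n = 0.77 × 0.004525 / 0.33 = 0.01056 m/day.
t = 1000 / 0.01056 = 9.47e+04 days = 259 years.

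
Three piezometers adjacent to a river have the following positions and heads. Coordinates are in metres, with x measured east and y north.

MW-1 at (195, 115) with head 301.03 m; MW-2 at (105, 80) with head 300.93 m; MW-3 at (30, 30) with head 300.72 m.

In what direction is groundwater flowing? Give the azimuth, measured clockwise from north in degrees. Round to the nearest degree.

Taking MW-1 as reference: MW-2−MW-1 = (-90, -35, -0.10); MW-3−MW-1 = (-165, -85, -0.31).
Determinant of the coordinate differences = (-90)·(-85) − (-165)·(-35) = 1875.
∂h/∂x = [(-0.10)·(-85) − (-0.31)·(-35)] / 1875 = -0.001253
∂h/∂y = [(-90)·(-0.31) − (-165)·(-0.10)] / 1875 = +0.006080
Flow direction (−∇h) has components (+0.001253 E, -0.006080 N).
Azimuth = atan2(E, N) = atan2(+0.001253, -0.006080) = 168.4° ≈ 168°.

168°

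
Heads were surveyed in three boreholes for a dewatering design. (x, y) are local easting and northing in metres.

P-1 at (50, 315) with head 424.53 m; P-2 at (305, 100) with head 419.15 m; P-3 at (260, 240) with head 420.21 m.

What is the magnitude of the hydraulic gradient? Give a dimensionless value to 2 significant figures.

0.020

Differences from P-1: to P-2 (Δx, Δy, Δh) = (255, -215, -5.38); to P-3 = (210, -75, -4.32).
Determinant of the coordinate differences = 255·(-75) − 210·(-215) = 26025.
∂h/∂x = [(-5.38)·(-75) − (-4.32)·(-215)] / 26025 = -0.02018
∂h/∂y = [255·(-4.32) − 210·(-5.38)] / 26025 = +0.001084
|∇h| = √(-0.02018² + 0.001084²) = 0.02021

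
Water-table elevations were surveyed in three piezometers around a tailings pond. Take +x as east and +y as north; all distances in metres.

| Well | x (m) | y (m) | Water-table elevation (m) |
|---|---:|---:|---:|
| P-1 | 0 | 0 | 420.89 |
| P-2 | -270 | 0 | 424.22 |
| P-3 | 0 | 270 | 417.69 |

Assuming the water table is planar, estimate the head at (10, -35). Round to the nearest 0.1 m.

421.2 m

∂h/∂x = (424.22 − 420.89) / (-270 − 0) = -0.01233
∂h/∂y = (417.69 − 420.89) / (270 − 0) = -0.01185
h(10, -35) = 420.89 + (-0.01233)·(10) + (-0.01185)·(-35) = 420.89 -0.123 +0.415 = 421.181 m.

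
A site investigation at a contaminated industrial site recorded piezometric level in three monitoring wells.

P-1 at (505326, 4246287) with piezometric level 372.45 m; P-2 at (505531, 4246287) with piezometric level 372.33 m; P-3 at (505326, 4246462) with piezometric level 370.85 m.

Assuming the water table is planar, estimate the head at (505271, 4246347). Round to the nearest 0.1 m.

∂h/∂x = (372.33 − 372.45) / (505531 − 505326) = -0.0005854
∂h/∂y = (370.85 − 372.45) / (4246462 − 4246287) = -0.009143
h(505271, 4246347) = 372.45 + (-0.0005854)·(-55) + (-0.009143)·(60) = 372.45 +0.032 -0.549 = 371.934 m.

371.9 m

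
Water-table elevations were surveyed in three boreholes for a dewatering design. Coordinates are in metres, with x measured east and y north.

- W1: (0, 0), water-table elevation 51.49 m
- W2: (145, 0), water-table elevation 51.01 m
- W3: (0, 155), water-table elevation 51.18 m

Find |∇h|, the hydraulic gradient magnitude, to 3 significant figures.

0.00387

∂h/∂x = (51.01 − 51.49) / (145 − 0) = -0.003310
∂h/∂y = (51.18 − 51.49) / (155 − 0) = -0.002000
|∇h| = √(-0.003310² + -0.002000²) = 0.003867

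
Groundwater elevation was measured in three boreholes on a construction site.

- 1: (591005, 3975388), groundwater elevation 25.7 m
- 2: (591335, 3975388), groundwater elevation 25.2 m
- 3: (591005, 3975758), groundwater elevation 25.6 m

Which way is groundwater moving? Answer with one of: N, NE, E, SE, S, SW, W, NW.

∂h/∂x = (25.2 − 25.7) / (591335 − 591005) = -0.001515
∂h/∂y = (25.6 − 25.7) / (3975758 − 3975388) = -0.0002703
Flow = −∇h = (+0.001515 east, +0.0002703 north), which points east.

E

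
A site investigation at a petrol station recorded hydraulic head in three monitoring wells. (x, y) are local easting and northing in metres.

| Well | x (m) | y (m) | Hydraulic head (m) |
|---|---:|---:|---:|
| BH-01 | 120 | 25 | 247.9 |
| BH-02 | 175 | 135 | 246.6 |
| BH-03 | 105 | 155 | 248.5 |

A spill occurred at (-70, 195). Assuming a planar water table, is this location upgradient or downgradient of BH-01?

upgradient

Three-point gradient (reference BH-01): Δ to BH-02 = (55, 110, -1.3), Δ to BH-03 = (-15, 130, +0.6).
∂h/∂x = -0.02670, ∂h/∂y = +0.001534 (det = 8800).
Head at (-70, 195) = 247.9 + (-0.02670)·(-190) + (+0.001534)·(170) = 253.23 m.
That is higher than the 247.9 m at BH-01, so the point is upgradient.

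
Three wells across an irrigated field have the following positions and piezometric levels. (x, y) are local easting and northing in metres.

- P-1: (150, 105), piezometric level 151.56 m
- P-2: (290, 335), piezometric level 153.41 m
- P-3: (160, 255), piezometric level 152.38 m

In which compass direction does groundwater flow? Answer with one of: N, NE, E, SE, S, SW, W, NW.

Three-point gradient (reference P-1): Δ to P-2 = (140, 230, +1.85), Δ to P-3 = (10, 150, +0.82).
∂h/∂x = +0.004754, ∂h/∂y = +0.005150 (det = 18700).
Flow = −∇h = (-0.004754 east, -0.005150 north), which points southwest.

SW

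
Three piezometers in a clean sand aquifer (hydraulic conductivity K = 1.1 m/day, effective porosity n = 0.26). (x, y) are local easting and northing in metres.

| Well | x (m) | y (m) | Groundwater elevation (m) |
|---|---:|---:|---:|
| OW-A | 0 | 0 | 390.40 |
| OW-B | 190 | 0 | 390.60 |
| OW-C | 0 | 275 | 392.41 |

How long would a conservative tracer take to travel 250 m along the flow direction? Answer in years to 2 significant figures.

∂h/∂x = (390.60 − 390.40) / (190 − 0) = +0.001053
∂h/∂y = (392.41 − 390.40) / (275 − 0) = +0.007309
|∇h| = √(0.001053² + 0.007309²) = 0.007384
Seepage velocity v = K·i/n = 1.1 × 0.007384 / 0.26 = 0.03124 m/day.
t = 250 / 0.03124 = 8003 days = 21.9 years.

22 years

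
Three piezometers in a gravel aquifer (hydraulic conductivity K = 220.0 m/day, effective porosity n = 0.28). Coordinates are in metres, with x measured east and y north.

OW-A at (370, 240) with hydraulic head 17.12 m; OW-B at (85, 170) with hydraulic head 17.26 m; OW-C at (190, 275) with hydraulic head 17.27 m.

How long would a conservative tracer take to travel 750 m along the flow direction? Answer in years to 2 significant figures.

2.5 years

Taking OW-A as reference: OW-B−OW-A = (-285, -70, +0.14); OW-C−OW-A = (-180, 35, +0.15).
Determinant of the coordinate differences = (-285)·35 − (-180)·(-70) = -22575.
∂h/∂x = [(+0.14)·35 − (+0.15)·(-70)] / -22575 = -0.0006822
∂h/∂y = [(-285)·(+0.15) − (-180)·(+0.14)] / -22575 = +0.0007774
|∇h| = √(-0.0006822² + 0.0007774²) = 0.001034
Seepage velocity v = K·i/n = 220.0 × 0.001034 / 0.28 = 0.8124 m/day.
t = 750 / 0.8124 = 923.2 days = 2.53 years.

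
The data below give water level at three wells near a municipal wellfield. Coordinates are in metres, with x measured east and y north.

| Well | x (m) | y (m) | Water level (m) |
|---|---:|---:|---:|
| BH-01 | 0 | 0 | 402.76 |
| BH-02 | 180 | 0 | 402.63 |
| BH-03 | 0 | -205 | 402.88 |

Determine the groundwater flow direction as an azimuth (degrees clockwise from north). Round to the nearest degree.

051°

∂h/∂x = (402.63 − 402.76) / (180 − 0) = -0.0007222
∂h/∂y = (402.88 − 402.76) / (-205 − 0) = -0.0005854
Flow direction (−∇h) has components (+0.0007222 E, +0.0005854 N).
Azimuth = atan2(E, N) = atan2(+0.0007222, +0.0005854) = 51.0° ≈ 051°.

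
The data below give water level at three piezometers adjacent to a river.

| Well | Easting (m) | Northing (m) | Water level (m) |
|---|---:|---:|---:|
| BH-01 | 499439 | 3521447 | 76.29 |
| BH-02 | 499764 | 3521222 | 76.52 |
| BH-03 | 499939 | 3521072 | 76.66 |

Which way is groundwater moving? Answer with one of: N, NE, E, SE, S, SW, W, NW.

With h = a·x + b·y + c and BH-01 as origin, the differences give:
  325·a + (-225)·b = +0.23
  500·a + (-375)·b = +0.37
Eliminate b (×(-375) and ×(-225), subtract): -9375·a = -3.000 → a = ∂h/∂x = +0.0003200
Back-substitute: b = ∂h/∂y = -0.0005600.
Flow = −∇h = (-0.0003200 east, +0.0005600 north), which points northwest.

NW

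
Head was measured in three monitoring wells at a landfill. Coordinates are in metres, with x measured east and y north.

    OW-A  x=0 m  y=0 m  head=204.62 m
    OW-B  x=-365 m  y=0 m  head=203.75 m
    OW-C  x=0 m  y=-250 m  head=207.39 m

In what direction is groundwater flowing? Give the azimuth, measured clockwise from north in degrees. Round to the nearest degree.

∂h/∂x = (203.75 − 204.62) / (-365 − 0) = +0.002384
∂h/∂y = (207.39 − 204.62) / (-250 − 0) = -0.01108
Flow direction (−∇h) has components (-0.002384 E, +0.01108 N).
Azimuth = atan2(E, N) = atan2(-0.002384, +0.01108) = 347.9° ≈ 348°.

348°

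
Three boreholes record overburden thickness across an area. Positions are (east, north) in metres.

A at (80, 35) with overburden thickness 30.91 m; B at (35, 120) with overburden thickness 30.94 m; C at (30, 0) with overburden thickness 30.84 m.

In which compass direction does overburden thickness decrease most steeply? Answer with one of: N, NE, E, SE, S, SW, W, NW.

SW

Taking A as reference: B−A = (-45, 85, +0.03); C−A = (-50, -35, -0.07).
Determinant of the coordinate differences = (-45)·(-35) − (-50)·85 = 5825.
∂d/∂x = [(+0.03)·(-35) − (-0.07)·85] / 5825 = +0.0008412
∂d/∂y = [(-45)·(-0.07) − (-50)·(+0.03)] / 5825 = +0.0007983
Steepest decrease is along −∇f = (-0.0008412 E, -0.0007983 N) → southwest.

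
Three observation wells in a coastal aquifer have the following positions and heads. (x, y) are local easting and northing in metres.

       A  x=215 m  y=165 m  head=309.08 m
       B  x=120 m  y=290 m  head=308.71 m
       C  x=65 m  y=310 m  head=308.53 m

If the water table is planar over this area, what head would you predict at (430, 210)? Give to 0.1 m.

309.7 m

Taking A as reference: B−A = (-95, 125, -0.37); C−A = (-150, 145, -0.55).
Solve a·Δx + b·Δy = Δh: det = (-95)·145 − (-150)·125 = 4975.
∂h/∂x = [(-0.37)·145 − (-0.55)·125] / 4975 = +0.003035
∂h/∂y = [(-95)·(-0.55) − (-150)·(-0.37)] / 4975 = -0.0006533
h(430, 210) = 309.08 + (+0.003035)·(215) + (-0.0006533)·(45) = 309.08 +0.653 -0.029 = 309.703 m.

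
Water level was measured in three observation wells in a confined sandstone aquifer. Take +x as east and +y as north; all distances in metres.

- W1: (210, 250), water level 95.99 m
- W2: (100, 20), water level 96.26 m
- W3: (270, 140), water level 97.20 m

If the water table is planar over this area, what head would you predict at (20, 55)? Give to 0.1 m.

Taking W1 as reference: W2−W1 = (-110, -230, +0.27); W3−W1 = (60, -110, +1.21).
Solve a·Δx + b·Δy = Δh: det = (-110)·(-110) − 60·(-230) = 25900.
∂h/∂x = [(+0.27)·(-110) − (+1.21)·(-230)] / 25900 = +0.009598
∂h/∂y = [(-110)·(+1.21) − 60·(+0.27)] / 25900 = -0.005764
h(20, 55) = 95.99 + (+0.009598)·(-190) + (-0.005764)·(-195) = 95.99 -1.824 +1.124 = 95.290 m.

95.3 m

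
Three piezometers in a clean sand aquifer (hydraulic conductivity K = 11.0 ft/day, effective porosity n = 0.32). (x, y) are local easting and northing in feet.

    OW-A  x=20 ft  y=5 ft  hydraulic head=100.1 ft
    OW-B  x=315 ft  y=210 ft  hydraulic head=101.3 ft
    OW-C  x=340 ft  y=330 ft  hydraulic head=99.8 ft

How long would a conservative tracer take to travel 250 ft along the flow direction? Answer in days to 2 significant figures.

Differences from OW-A: to OW-B (Δx, Δy, Δh) = (295, 205, +1.2); to OW-C = (320, 325, -0.3).
Determinant of the coordinate differences = 295·325 − 320·205 = 30275.
∂h/∂x = [(+1.2)·325 − (-0.3)·205] / 30275 = +0.01491
∂h/∂y = [295·(-0.3) − 320·(+1.2)] / 30275 = -0.01561
|∇h| = √(0.01491² + -0.01561²) = 0.02159
Seepage velocity v = K·i/n = 11.0 × 0.02159 / 0.32 = 0.7422 ft/day.
t = 250 / 0.7422 = 336.8 days.

340 days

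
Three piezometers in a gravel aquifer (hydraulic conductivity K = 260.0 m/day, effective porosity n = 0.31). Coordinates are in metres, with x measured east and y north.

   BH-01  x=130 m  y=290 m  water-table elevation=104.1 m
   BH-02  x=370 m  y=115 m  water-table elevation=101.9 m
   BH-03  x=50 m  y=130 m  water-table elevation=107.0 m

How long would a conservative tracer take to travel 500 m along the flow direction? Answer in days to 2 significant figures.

31 days

Differences from BH-01: to BH-02 (Δx, Δy, Δh) = (240, -175, -2.2); to BH-03 = (-80, -160, +2.9).
Solve a·Δx + b·Δy = Δh: det = 240·(-160) − (-80)·(-175) = -52400.
∂h/∂x = [(-2.2)·(-160) − (+2.9)·(-175)] / -52400 = -0.01640
∂h/∂y = [240·(+2.9) − (-80)·(-2.2)] / -52400 = -0.009924
|∇h| = √(-0.01640² + -0.009924²) = 0.01917
Seepage velocity v = K·i/n = 260.0 × 0.01917 / 0.31 = 16.08 m/day.
t = 500 / 16.08 = 31.09 days.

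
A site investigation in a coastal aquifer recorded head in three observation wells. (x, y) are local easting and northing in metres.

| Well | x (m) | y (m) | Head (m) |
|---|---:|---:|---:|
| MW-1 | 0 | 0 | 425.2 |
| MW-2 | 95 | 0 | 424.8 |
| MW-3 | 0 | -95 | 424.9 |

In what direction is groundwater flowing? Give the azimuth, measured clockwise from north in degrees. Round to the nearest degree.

127°

∂h/∂x = (424.8 − 425.2) / (95 − 0) = -0.004211
∂h/∂y = (424.9 − 425.2) / (-95 − 0) = +0.003158
Flow direction (−∇h) has components (+0.004211 E, -0.003158 N).
Azimuth = atan2(E, N) = atan2(+0.004211, -0.003158) = 126.9° ≈ 127°.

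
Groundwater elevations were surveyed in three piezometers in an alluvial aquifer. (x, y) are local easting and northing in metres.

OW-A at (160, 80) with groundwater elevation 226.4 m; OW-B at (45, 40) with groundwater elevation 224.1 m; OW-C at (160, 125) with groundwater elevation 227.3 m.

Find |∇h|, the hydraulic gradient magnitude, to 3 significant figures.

With h = a·x + b·y + c and OW-A as origin, the differences give:
  (-115)·a + (-40)·b = -2.3
  0·a + 45·b = +0.9
Eliminate b (×45 and ×(-40), subtract): -5175·a = -67.50 → a = ∂h/∂x = +0.01304
Back-substitute: b = ∂h/∂y = +0.02000.
|∇h| = √(0.01304² + 0.02000²) = 0.02388

0.0239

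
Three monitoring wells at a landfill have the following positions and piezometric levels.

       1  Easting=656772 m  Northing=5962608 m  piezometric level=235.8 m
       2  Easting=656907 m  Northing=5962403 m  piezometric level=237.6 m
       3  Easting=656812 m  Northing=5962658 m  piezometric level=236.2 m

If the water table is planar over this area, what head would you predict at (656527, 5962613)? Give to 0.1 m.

Differences from 1: to 2 (Δx, Δy, Δh) = (135, -205, +1.8); to 3 = (40, 50, +0.4).
Solve a·Δx + b·Δy = Δh: det = 135·50 − 40·(-205) = 14950.
∂h/∂x = [(+1.8)·50 − (+0.4)·(-205)] / 14950 = +0.01151
∂h/∂y = [135·(+0.4) − 40·(+1.8)] / 14950 = -0.001204
h(656527, 5962613) = 235.8 + (+0.01151)·(-245) + (-0.001204)·(5) = 235.8 -2.819 -0.006 = 232.975 m.

233.0 m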